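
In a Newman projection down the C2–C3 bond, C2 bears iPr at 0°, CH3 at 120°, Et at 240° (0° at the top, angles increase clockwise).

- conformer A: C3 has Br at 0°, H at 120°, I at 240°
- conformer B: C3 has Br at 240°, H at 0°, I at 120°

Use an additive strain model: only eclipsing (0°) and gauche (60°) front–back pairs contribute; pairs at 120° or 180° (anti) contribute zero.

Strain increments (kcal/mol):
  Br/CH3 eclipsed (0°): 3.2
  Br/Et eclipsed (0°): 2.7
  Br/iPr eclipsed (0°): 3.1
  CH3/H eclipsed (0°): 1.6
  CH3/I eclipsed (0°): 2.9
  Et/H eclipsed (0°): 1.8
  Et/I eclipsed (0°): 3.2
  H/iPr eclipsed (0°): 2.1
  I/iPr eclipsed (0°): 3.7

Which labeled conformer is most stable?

B

A is eclipsed. iPr at 0° is eclipsed with Br at 0° (3.1); CH3 at 120° is eclipsed with H at 120° (1.6); Et at 240° is eclipsed with I at 240° (3.2). Total 7.9 kcal/mol.
B is eclipsed. iPr at 0° is eclipsed with H at 0° (2.1); CH3 at 120° is eclipsed with I at 120° (2.9); Et at 240° is eclipsed with Br at 240° (2.7). Total 7.7 kcal/mol.
B has the lowest total (7.7 kcal/mol).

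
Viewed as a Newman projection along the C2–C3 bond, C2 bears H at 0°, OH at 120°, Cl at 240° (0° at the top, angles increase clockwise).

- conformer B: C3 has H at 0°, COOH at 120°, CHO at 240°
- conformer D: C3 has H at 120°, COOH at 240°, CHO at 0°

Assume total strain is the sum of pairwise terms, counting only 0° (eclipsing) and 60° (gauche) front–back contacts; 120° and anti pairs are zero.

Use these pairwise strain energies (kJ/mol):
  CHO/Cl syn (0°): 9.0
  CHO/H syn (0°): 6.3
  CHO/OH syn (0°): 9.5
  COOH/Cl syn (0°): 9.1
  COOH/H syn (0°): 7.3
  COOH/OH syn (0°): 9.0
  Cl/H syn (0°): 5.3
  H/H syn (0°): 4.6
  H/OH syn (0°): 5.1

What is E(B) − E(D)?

+2.1 kJ/mol

B is eclipsed. H at 0° is eclipsed with H at 0° (4.6); OH at 120° is eclipsed with COOH at 120° (9.0); Cl at 240° is eclipsed with CHO at 240° (9.0). Total 22.6 kJ/mol.
D is eclipsed. H at 0° is eclipsed with CHO at 0° (6.3); OH at 120° is eclipsed with H at 120° (5.1); Cl at 240° is eclipsed with COOH at 240° (9.1). Total 20.5 kJ/mol.
E(B) − E(D) = 22.6 − 20.5 = +2.1 kJ/mol.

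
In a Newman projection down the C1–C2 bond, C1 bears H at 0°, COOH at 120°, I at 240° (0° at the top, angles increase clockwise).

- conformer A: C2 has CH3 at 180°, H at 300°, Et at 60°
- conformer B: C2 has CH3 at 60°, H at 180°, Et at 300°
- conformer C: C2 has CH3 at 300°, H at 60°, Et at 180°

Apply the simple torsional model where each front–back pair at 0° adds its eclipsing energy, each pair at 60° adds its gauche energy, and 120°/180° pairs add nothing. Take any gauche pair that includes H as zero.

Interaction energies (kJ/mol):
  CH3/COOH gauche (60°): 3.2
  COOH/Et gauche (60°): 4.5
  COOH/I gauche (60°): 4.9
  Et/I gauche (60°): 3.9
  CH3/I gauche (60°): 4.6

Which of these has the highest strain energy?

A is staggered. COOH at 120° is gauche with CH3 at 180° (3.2); COOH at 120° is gauche with Et at 60° (4.5); I at 240° is gauche with CH3 at 180° (4.6). Total 12.3 kJ/mol.
B is staggered. COOH at 120° is gauche with CH3 at 60° (3.2); I at 240° is gauche with Et at 300° (3.9). Total 7.1 kJ/mol.
C is staggered. COOH at 120° is gauche with Et at 180° (4.5); I at 240° is gauche with CH3 at 300° (4.6); I at 240° is gauche with Et at 180° (3.9). Total 13.0 kJ/mol.
C has the highest total (13.0 kJ/mol).

C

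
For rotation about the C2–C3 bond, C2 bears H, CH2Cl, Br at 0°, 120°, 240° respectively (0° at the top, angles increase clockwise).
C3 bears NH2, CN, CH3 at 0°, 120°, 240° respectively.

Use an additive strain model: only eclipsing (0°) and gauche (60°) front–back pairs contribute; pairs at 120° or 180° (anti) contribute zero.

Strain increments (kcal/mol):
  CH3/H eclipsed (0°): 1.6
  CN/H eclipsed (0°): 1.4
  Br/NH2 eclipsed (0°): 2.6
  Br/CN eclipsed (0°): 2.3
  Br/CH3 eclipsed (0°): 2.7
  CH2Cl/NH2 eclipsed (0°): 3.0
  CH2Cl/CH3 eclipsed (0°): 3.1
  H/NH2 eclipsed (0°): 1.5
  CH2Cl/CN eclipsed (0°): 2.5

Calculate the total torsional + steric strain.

6.7 kcal/mol

This conformer is eclipsed. H at 0° is eclipsed with NH2 at 0° (1.5); CH2Cl at 120° is eclipsed with CN at 120° (2.5); Br at 240° is eclipsed with CH3 at 240° (2.7). Total 6.7 kcal/mol.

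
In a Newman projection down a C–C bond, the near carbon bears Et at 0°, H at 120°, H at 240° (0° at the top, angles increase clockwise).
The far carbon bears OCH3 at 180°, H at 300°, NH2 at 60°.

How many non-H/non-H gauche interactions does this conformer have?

Non-H gauche pairs: Et(0°)/NH2(60°) — 1 interaction.

1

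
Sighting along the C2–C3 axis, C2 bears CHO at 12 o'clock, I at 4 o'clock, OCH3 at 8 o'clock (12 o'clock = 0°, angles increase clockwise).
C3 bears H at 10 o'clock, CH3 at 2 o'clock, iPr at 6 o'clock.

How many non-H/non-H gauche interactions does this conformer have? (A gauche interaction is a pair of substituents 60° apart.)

Non-H gauche pairs: CHO(0°)/CH3(60°); I(120°)/CH3(60°); I(120°)/iPr(180°); OCH3(240°)/iPr(180°) — 4 interactions.

4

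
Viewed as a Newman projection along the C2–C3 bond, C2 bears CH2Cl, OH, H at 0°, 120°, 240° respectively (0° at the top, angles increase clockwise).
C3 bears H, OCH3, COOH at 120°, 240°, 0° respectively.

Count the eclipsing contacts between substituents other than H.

1

Non-H eclipsing pairs: CH2Cl(0°)/COOH(0°) — 1 interaction.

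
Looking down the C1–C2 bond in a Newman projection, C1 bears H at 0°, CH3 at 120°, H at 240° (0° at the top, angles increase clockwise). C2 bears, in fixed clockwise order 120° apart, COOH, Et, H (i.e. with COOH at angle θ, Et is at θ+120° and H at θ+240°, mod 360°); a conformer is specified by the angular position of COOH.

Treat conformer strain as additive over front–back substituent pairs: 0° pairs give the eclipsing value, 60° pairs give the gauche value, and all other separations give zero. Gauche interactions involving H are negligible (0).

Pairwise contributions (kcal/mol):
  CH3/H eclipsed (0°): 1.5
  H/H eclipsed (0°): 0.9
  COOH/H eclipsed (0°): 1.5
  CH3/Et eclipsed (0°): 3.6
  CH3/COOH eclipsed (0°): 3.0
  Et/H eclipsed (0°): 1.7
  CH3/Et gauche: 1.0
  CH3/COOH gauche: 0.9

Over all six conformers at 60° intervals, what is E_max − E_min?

COOH at 0° (eclipsed): H–COOH eclipsed, CH3–Et eclipsed, H–H eclipsed; 1.5 + 3.6 + 0.9 = 6.0 kcal/mol.
COOH at 60° (staggered): CH3–COOH gauche, CH3–Et gauche; 0.9 + 1.0 = 1.9 kcal/mol.
COOH at 120° (eclipsed): H–H eclipsed, CH3–COOH eclipsed, H–Et eclipsed; 0.9 + 3.0 + 1.7 = 5.6 kcal/mol.
COOH at 180° (staggered): CH3–COOH gauche; 0.9 = 0.9 kcal/mol.
COOH at 240° (eclipsed): H–Et eclipsed, CH3–H eclipsed, H–COOH eclipsed; 1.7 + 1.5 + 1.5 = 4.7 kcal/mol.
COOH at 300° (staggered): CH3–Et gauche; 1.0 = 1.0 kcal/mol.
Max at 0° (6.0 kcal/mol), min at 180° (0.9 kcal/mol); barrier = 5.1 kcal/mol.

5.1 kcal/mol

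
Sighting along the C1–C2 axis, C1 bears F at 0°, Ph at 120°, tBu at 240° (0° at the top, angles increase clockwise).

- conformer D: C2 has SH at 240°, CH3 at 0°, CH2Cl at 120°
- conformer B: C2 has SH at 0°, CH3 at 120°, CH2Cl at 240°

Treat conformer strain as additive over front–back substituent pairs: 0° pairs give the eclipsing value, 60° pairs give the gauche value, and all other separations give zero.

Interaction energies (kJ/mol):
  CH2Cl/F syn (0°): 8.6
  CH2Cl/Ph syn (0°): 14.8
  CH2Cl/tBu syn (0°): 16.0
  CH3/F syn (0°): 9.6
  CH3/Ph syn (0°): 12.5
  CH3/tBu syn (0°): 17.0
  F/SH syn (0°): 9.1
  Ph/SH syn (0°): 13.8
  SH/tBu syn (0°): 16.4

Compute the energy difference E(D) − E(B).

D (eclipsed): F(0°)/CH3(0°) eclipsed 9.6; Ph(120°)/CH2Cl(120°) eclipsed 14.8; tBu(240°)/SH(240°) eclipsed 16.4 → 40.8 kJ/mol.
B (eclipsed): F(0°)/SH(0°) eclipsed 9.1; Ph(120°)/CH3(120°) eclipsed 12.5; tBu(240°)/CH2Cl(240°) eclipsed 16.0 → 37.6 kJ/mol.
E(D) − E(B) = 40.8 − 37.6 = +3.2 kJ/mol.

+3.2 kJ/mol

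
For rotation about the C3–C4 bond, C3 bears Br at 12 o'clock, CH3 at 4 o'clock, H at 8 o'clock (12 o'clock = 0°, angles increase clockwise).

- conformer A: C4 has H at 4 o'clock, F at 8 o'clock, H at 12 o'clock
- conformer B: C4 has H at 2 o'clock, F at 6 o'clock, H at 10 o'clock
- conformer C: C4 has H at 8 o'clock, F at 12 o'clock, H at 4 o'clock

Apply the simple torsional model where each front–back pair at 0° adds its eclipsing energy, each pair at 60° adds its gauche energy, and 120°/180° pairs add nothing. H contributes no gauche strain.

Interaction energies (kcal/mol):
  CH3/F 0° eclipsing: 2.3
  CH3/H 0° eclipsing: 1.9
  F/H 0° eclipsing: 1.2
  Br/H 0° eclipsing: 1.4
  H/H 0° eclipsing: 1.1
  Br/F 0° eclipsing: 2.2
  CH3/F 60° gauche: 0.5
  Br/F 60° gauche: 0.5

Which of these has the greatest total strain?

C

A (eclipsed): Br(0°)/H(0°) eclipsed 1.4; CH3(120°)/H(120°) eclipsed 1.9; H(240°)/F(240°) eclipsed 1.2 → 4.5 kcal/mol.
B (staggered): CH3(120°)/F(180°) gauche 0.5 → 0.5 kcal/mol.
C (eclipsed): Br(0°)/F(0°) eclipsed 2.2; CH3(120°)/H(120°) eclipsed 1.9; H(240°)/H(240°) eclipsed 1.1 → 5.2 kcal/mol.
C has the highest total (5.2 kcal/mol).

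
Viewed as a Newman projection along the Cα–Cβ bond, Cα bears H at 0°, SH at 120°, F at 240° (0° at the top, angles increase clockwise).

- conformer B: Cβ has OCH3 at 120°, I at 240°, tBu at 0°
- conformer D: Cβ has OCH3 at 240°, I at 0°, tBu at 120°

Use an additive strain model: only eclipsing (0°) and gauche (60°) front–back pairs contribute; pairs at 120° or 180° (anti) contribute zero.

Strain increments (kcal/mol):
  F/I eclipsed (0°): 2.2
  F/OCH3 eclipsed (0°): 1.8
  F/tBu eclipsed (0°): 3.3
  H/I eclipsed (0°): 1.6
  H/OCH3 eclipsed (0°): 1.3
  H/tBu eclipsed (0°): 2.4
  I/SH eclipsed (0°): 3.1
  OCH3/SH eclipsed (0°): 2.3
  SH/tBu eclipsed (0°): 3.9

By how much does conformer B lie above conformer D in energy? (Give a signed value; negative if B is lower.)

B is eclipsed. H at 0° is eclipsed with tBu at 0° (2.4); SH at 120° is eclipsed with OCH3 at 120° (2.3); F at 240° is eclipsed with I at 240° (2.2). Total 6.9 kcal/mol.
D is eclipsed. H at 0° is eclipsed with I at 0° (1.6); SH at 120° is eclipsed with tBu at 120° (3.9); F at 240° is eclipsed with OCH3 at 240° (1.8). Total 7.3 kcal/mol.
E(B) − E(D) = 6.9 − 7.3 = -0.4 kcal/mol.

-0.4 kcal/mol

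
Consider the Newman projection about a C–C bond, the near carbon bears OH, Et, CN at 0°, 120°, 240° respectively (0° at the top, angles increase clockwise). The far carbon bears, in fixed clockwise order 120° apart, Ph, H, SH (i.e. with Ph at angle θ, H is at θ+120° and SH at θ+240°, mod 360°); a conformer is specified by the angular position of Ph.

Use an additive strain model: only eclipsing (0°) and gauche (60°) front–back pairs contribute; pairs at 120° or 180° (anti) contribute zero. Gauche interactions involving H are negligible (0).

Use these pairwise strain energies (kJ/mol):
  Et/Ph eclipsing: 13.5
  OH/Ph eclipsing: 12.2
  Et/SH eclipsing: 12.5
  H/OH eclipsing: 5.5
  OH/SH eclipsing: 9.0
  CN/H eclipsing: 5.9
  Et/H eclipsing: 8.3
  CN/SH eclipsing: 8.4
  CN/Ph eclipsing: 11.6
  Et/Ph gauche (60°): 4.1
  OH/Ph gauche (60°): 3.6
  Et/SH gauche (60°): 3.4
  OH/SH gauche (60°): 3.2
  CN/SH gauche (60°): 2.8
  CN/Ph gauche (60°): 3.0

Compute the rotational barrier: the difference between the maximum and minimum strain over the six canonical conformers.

Ph at 0° is eclipsed. OH at 0° is eclipsed with Ph at 0° (12.2); Et at 120° is eclipsed with H at 120° (8.3); CN at 240° is eclipsed with SH at 240° (8.4). Total 28.9 kJ/mol.
Ph at 60° is staggered. OH at 0° is gauche with Ph at 60° (3.6); OH at 0° is gauche with SH at 300° (3.2); Et at 120° is gauche with Ph at 60° (4.1); CN at 240° is gauche with SH at 300° (2.8). Total 13.7 kJ/mol.
Ph at 120° is eclipsed. OH at 0° is eclipsed with SH at 0° (9.0); Et at 120° is eclipsed with Ph at 120° (13.5); CN at 240° is eclipsed with H at 240° (5.9). Total 28.4 kJ/mol.
Ph at 180° is staggered. OH at 0° is gauche with SH at 60° (3.2); Et at 120° is gauche with Ph at 180° (4.1); Et at 120° is gauche with SH at 60° (3.4); CN at 240° is gauche with Ph at 180° (3.0). Total 13.7 kJ/mol.
Ph at 240° is eclipsed. OH at 0° is eclipsed with H at 0° (5.5); Et at 120° is eclipsed with SH at 120° (12.5); CN at 240° is eclipsed with Ph at 240° (11.6). Total 29.6 kJ/mol.
Ph at 300° is staggered. OH at 0° is gauche with Ph at 300° (3.6); Et at 120° is gauche with SH at 180° (3.4); CN at 240° is gauche with Ph at 300° (3.0); CN at 240° is gauche with SH at 180° (2.8). Total 12.8 kJ/mol.
Max at 240° (29.6 kJ/mol), min at 300° (12.8 kJ/mol); barrier = 16.8 kJ/mol.

16.8 kJ/mol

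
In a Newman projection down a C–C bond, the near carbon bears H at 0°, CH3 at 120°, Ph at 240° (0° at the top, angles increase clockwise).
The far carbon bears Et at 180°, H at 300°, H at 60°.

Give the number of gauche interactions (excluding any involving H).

2

Non-H gauche pairs: CH3(120°)/Et(180°); Ph(240°)/Et(180°) — 2 interactions.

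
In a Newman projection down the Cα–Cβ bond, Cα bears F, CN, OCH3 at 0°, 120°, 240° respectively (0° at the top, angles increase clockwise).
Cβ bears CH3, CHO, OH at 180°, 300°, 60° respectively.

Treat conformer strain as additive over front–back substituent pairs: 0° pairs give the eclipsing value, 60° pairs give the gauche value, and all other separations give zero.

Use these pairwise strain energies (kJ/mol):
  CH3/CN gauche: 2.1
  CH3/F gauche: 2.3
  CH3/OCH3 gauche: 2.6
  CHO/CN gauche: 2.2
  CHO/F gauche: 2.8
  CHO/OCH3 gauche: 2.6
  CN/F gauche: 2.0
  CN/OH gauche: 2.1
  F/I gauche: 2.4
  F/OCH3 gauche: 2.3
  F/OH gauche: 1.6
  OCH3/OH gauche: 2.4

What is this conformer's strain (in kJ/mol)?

13.8 kJ/mol

This conformer (staggered): F–CHO gauche, F–OH gauche, CN–CH3 gauche, CN–OH gauche, OCH3–CH3 gauche, OCH3–CHO gauche; 2.8 + 1.6 + 2.1 + 2.1 + 2.6 + 2.6 = 13.8 kJ/mol.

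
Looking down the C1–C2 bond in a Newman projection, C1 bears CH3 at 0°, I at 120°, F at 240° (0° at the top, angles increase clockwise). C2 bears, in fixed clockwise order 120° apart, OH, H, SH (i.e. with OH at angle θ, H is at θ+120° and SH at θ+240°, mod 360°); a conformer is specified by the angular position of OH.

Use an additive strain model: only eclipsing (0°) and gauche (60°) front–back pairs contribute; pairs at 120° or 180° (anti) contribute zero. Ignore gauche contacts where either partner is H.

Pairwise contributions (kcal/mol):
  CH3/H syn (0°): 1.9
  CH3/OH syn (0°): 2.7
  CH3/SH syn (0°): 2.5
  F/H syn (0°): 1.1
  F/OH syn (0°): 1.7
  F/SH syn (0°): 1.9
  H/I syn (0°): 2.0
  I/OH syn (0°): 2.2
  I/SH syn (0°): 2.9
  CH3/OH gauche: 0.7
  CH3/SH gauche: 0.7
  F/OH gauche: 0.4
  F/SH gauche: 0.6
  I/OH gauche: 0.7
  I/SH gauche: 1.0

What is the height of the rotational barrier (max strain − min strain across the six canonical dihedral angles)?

OH at 0° (eclipsed): CH3–OH eclipsed, I–H eclipsed, F–SH eclipsed; 2.7 + 2.0 + 1.9 = 6.6 kcal/mol.
OH at 60° (staggered): CH3–OH gauche, CH3–SH gauche, I–OH gauche, F–SH gauche; 0.7 + 0.7 + 0.7 + 0.6 = 2.7 kcal/mol.
OH at 120° (eclipsed): CH3–SH eclipsed, I–OH eclipsed, F–H eclipsed; 2.5 + 2.2 + 1.1 = 5.8 kcal/mol.
OH at 180° (staggered): CH3–SH gauche, I–OH gauche, I–SH gauche, F–OH gauche; 0.7 + 0.7 + 1.0 + 0.4 = 2.8 kcal/mol.
OH at 240° (eclipsed): CH3–H eclipsed, I–SH eclipsed, F–OH eclipsed; 1.9 + 2.9 + 1.7 = 6.5 kcal/mol.
OH at 300° (staggered): CH3–OH gauche, I–SH gauche, F–OH gauche, F–SH gauche; 0.7 + 1.0 + 0.4 + 0.6 = 2.7 kcal/mol.
Max at 0° (6.6 kcal/mol), min at 60° (2.7 kcal/mol); barrier = 3.9 kcal/mol.

3.9 kcal/mol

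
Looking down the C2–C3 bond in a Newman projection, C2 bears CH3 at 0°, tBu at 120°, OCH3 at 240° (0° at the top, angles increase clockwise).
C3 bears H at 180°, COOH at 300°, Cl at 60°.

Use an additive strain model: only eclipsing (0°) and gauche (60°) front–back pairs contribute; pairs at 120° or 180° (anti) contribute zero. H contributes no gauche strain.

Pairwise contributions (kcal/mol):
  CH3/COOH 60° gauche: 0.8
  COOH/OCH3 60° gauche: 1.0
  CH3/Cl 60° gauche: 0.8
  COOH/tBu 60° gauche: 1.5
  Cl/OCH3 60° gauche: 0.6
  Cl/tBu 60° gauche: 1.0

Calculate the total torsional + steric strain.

This conformer (staggered): CH3(0°)/COOH(300°) gauche 0.8; CH3(0°)/Cl(60°) gauche 0.8; tBu(120°)/Cl(60°) gauche 1.0; OCH3(240°)/COOH(300°) gauche 1.0 → 3.6 kcal/mol.

3.6 kcal/mol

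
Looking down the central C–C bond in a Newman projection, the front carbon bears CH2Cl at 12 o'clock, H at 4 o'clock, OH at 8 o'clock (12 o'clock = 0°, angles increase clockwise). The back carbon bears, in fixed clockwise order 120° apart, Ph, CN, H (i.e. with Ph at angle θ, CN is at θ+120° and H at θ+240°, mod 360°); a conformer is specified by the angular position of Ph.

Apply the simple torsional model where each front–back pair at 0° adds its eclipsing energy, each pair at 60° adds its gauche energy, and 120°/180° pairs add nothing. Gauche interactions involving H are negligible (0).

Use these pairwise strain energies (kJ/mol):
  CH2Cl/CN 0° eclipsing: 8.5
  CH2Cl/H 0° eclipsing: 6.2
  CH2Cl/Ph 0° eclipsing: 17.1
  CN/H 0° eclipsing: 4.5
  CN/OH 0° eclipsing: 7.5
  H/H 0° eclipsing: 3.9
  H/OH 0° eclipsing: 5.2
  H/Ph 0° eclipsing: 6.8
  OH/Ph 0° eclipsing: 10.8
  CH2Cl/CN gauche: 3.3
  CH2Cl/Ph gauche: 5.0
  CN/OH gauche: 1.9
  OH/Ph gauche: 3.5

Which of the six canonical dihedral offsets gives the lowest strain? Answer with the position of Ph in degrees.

Ph at 0° is eclipsed. CH2Cl at 0° is eclipsed with Ph at 0° (17.1); H at 120° is eclipsed with CN at 120° (4.5); OH at 240° is eclipsed with H at 240° (5.2). Total 26.8 kJ/mol.
Ph at 60° is staggered. CH2Cl at 0° is gauche with Ph at 60° (5.0); OH at 240° is gauche with CN at 180° (1.9). Total 6.9 kJ/mol.
Ph at 120° is eclipsed. CH2Cl at 0° is eclipsed with H at 0° (6.2); H at 120° is eclipsed with Ph at 120° (6.8); OH at 240° is eclipsed with CN at 240° (7.5). Total 20.5 kJ/mol.
Ph at 180° is staggered. CH2Cl at 0° is gauche with CN at 300° (3.3); OH at 240° is gauche with Ph at 180° (3.5); OH at 240° is gauche with CN at 300° (1.9). Total 8.7 kJ/mol.
Ph at 240° is eclipsed. CH2Cl at 0° is eclipsed with CN at 0° (8.5); H at 120° is eclipsed with H at 120° (3.9); OH at 240° is eclipsed with Ph at 240° (10.8). Total 23.2 kJ/mol.
Ph at 300° is staggered. CH2Cl at 0° is gauche with Ph at 300° (5.0); CH2Cl at 0° is gauche with CN at 60° (3.3); OH at 240° is gauche with Ph at 300° (3.5). Total 11.8 kJ/mol.
The minimum (6.9 kJ/mol) occurs with Ph at 60°.

60°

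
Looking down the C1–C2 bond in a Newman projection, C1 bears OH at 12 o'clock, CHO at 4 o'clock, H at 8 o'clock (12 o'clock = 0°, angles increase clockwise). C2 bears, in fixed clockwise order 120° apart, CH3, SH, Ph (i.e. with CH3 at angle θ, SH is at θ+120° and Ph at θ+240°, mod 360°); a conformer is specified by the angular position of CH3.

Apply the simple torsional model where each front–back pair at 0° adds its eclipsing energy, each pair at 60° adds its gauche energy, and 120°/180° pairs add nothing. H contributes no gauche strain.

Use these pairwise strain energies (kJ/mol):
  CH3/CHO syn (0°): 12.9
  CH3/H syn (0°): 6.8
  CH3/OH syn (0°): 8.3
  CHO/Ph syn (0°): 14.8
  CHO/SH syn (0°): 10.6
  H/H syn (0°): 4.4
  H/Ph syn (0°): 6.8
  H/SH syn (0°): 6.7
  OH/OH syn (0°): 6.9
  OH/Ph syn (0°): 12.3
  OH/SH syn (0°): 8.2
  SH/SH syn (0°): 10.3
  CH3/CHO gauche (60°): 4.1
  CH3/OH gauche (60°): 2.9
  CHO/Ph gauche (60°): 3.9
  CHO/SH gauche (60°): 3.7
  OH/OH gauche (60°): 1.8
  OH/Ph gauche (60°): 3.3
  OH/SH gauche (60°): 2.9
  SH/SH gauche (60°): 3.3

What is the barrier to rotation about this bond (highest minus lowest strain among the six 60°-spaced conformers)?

18.5 kJ/mol

CH3 at 0° (eclipsed): OH–CH3 eclipsed, CHO–SH eclipsed, H–Ph eclipsed; 8.3 + 10.6 + 6.8 = 25.7 kJ/mol.
CH3 at 60° (staggered): OH–CH3 gauche, OH–Ph gauche, CHO–CH3 gauche, CHO–SH gauche; 2.9 + 3.3 + 4.1 + 3.7 = 14.0 kJ/mol.
CH3 at 120° (eclipsed): OH–Ph eclipsed, CHO–CH3 eclipsed, H–SH eclipsed; 12.3 + 12.9 + 6.7 = 31.9 kJ/mol.
CH3 at 180° (staggered): OH–SH gauche, OH–Ph gauche, CHO–CH3 gauche, CHO–Ph gauche; 2.9 + 3.3 + 4.1 + 3.9 = 14.2 kJ/mol.
CH3 at 240° (eclipsed): OH–SH eclipsed, CHO–Ph eclipsed, H–CH3 eclipsed; 8.2 + 14.8 + 6.8 = 29.8 kJ/mol.
CH3 at 300° (staggered): OH–CH3 gauche, OH–SH gauche, CHO–SH gauche, CHO–Ph gauche; 2.9 + 2.9 + 3.7 + 3.9 = 13.4 kJ/mol.
Max at 120° (31.9 kJ/mol), min at 300° (13.4 kJ/mol); barrier = 18.5 kJ/mol.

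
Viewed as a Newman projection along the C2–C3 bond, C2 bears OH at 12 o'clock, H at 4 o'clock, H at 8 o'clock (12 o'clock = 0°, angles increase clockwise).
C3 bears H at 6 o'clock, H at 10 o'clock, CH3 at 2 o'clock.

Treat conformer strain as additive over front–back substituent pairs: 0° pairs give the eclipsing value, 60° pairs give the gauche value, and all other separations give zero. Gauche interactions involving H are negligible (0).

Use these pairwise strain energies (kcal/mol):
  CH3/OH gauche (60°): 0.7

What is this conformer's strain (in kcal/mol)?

0.7 kcal/mol

This conformer is staggered. OH at 0° is gauche with CH3 at 60° (0.7). Total 0.7 kcal/mol.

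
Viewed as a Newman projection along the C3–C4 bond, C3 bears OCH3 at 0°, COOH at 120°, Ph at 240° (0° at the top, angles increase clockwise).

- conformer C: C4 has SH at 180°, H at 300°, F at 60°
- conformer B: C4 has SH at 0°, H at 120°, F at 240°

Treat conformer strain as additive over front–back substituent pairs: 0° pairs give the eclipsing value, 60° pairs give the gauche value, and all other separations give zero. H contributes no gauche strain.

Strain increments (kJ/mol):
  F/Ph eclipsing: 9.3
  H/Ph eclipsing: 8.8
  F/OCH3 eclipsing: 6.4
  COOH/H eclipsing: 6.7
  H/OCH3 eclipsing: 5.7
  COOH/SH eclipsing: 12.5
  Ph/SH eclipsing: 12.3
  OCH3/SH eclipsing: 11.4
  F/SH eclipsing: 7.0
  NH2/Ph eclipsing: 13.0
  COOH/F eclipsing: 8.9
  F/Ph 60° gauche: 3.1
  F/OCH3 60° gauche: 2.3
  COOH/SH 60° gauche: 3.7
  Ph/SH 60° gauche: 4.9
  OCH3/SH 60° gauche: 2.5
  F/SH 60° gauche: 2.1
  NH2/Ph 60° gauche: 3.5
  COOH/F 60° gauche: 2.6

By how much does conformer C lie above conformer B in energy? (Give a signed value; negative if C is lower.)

-13.9 kJ/mol

C (staggered): OCH3–F gauche, COOH–SH gauche, COOH–F gauche, Ph–SH gauche; 2.3 + 3.7 + 2.6 + 4.9 = 13.5 kJ/mol.
B (eclipsed): OCH3–SH eclipsed, COOH–H eclipsed, Ph–F eclipsed; 11.4 + 6.7 + 9.3 = 27.4 kJ/mol.
E(C) − E(B) = 13.5 − 27.4 = -13.9 kJ/mol.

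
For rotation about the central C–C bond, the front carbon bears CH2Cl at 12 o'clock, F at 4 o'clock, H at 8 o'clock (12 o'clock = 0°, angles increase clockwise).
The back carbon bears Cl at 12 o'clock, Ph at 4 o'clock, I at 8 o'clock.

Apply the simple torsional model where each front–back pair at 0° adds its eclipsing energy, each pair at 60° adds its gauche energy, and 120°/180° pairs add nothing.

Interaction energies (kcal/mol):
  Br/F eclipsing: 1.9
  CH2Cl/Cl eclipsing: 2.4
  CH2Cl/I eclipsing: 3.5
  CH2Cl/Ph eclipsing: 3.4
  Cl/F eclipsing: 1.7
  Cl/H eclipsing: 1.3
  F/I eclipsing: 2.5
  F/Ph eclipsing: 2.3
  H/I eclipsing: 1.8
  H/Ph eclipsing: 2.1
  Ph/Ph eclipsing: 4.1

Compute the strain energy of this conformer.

This conformer is eclipsed. CH2Cl at 0° is eclipsed with Cl at 0° (2.4); F at 120° is eclipsed with Ph at 120° (2.3); H at 240° is eclipsed with I at 240° (1.8). Total 6.5 kcal/mol.

6.5 kcal/mol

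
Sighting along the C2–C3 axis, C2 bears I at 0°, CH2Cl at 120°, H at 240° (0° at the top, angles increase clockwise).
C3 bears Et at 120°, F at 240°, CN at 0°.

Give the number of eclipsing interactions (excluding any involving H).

2

Non-H eclipsing pairs: I(0°)/CN(0°); CH2Cl(120°)/Et(120°) — 2 interactions.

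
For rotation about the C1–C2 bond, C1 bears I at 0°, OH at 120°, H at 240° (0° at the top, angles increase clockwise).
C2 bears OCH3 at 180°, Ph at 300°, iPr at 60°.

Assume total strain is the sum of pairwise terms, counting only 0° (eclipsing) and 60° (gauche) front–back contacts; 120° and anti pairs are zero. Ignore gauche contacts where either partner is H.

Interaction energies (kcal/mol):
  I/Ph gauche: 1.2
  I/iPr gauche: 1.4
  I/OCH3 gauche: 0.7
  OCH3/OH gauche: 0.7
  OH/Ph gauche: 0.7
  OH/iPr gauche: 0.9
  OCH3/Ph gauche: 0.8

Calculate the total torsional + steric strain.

4.2 kcal/mol

This conformer is staggered. I at 0° is gauche with Ph at 300° (1.2); I at 0° is gauche with iPr at 60° (1.4); OH at 120° is gauche with OCH3 at 180° (0.7); OH at 120° is gauche with iPr at 60° (0.9). Total 4.2 kcal/mol.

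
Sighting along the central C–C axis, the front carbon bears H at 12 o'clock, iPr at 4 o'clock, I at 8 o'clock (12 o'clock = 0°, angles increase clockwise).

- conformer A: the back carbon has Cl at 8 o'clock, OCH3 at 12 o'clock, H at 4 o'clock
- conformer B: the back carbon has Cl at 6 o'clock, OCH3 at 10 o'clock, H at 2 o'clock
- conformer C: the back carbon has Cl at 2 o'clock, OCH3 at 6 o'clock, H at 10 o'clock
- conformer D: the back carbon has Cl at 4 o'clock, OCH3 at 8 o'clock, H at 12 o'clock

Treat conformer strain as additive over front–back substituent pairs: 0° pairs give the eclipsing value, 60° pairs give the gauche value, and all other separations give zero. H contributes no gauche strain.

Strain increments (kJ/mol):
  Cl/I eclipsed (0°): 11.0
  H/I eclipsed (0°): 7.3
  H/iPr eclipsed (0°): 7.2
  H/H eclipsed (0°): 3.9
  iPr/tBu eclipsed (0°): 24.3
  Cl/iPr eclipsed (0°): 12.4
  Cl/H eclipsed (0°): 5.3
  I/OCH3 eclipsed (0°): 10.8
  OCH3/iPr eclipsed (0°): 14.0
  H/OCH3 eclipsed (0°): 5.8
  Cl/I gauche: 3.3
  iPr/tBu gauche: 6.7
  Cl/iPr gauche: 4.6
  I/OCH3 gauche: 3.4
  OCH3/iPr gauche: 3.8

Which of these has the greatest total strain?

D

A (eclipsed): H(0°)/OCH3(0°) eclipsed 5.8; iPr(120°)/H(120°) eclipsed 7.2; I(240°)/Cl(240°) eclipsed 11.0 → 24.0 kJ/mol.
B (staggered): iPr(120°)/Cl(180°) gauche 4.6; I(240°)/Cl(180°) gauche 3.3; I(240°)/OCH3(300°) gauche 3.4 → 11.3 kJ/mol.
C (staggered): iPr(120°)/Cl(60°) gauche 4.6; iPr(120°)/OCH3(180°) gauche 3.8; I(240°)/OCH3(180°) gauche 3.4 → 11.8 kJ/mol.
D (eclipsed): H(0°)/H(0°) eclipsed 3.9; iPr(120°)/Cl(120°) eclipsed 12.4; I(240°)/OCH3(240°) eclipsed 10.8 → 27.1 kJ/mol.
D has the highest total (27.1 kJ/mol).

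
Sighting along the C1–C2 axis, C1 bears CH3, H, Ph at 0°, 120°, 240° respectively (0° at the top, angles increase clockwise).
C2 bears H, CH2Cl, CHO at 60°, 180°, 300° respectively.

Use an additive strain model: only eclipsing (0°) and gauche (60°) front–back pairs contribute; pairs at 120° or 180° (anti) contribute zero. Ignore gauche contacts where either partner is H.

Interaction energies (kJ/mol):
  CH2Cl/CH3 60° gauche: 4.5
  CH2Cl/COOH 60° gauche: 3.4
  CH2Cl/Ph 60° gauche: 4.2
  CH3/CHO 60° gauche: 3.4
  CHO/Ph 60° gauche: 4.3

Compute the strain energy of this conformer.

11.9 kJ/mol

This conformer (staggered): CH3(0°)/CHO(300°) gauche 3.4; Ph(240°)/CH2Cl(180°) gauche 4.2; Ph(240°)/CHO(300°) gauche 4.3 → 11.9 kJ/mol.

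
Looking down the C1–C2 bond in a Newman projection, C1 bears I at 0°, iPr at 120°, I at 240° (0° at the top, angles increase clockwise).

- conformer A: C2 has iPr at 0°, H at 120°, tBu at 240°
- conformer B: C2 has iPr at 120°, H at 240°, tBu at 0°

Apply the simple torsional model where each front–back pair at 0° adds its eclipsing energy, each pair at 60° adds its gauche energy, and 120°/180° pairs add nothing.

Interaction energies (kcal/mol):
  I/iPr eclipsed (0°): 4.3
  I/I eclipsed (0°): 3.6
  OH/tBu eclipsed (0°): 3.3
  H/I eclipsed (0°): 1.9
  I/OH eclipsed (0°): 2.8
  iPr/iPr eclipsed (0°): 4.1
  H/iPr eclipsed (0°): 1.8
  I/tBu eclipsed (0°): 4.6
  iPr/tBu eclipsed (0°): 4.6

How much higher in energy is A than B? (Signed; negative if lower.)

+0.1 kcal/mol

A is eclipsed. I at 0° is eclipsed with iPr at 0° (4.3); iPr at 120° is eclipsed with H at 120° (1.8); I at 240° is eclipsed with tBu at 240° (4.6). Total 10.7 kcal/mol.
B is eclipsed. I at 0° is eclipsed with tBu at 0° (4.6); iPr at 120° is eclipsed with iPr at 120° (4.1); I at 240° is eclipsed with H at 240° (1.9). Total 10.6 kcal/mol.
E(A) − E(B) = 10.7 − 10.6 = +0.1 kcal/mol.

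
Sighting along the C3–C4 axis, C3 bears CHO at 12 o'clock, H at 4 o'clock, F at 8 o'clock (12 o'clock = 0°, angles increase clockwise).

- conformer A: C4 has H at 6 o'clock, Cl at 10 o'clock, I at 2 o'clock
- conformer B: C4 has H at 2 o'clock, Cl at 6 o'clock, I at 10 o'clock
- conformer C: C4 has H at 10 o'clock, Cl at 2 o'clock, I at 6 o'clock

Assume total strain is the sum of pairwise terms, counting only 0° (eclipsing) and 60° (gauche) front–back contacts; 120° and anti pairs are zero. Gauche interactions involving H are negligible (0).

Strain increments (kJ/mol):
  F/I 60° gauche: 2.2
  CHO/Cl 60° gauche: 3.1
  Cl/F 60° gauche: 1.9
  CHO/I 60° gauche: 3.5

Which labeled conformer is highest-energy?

A

A is staggered. CHO at 0° is gauche with Cl at 300° (3.1); CHO at 0° is gauche with I at 60° (3.5); F at 240° is gauche with Cl at 300° (1.9). Total 8.5 kJ/mol.
B is staggered. CHO at 0° is gauche with I at 300° (3.5); F at 240° is gauche with Cl at 180° (1.9); F at 240° is gauche with I at 300° (2.2). Total 7.6 kJ/mol.
C is staggered. CHO at 0° is gauche with Cl at 60° (3.1); F at 240° is gauche with I at 180° (2.2). Total 5.3 kJ/mol.
A has the highest total (8.5 kJ/mol).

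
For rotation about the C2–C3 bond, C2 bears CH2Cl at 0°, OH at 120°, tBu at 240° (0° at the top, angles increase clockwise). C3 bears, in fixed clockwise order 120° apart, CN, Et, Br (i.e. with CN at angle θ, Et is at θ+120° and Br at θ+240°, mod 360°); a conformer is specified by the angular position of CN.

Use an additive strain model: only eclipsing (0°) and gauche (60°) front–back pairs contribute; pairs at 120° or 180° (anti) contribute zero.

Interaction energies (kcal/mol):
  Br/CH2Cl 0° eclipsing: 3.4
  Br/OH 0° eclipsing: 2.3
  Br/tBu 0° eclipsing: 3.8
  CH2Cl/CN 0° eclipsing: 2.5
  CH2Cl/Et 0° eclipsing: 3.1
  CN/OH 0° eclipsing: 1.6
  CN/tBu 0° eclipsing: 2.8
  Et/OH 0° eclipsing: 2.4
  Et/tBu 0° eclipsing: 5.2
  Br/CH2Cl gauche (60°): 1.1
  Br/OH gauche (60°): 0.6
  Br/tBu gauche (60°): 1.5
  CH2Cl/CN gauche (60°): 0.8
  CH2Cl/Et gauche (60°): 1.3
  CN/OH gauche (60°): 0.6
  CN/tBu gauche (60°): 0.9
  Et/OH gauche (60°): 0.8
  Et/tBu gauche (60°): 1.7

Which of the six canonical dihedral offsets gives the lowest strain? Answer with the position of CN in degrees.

CN at 0° (eclipsed): CH2Cl–CN eclipsed, OH–Et eclipsed, tBu–Br eclipsed; 2.5 + 2.4 + 3.8 = 8.7 kcal/mol.
CN at 60° (staggered): CH2Cl–CN gauche, CH2Cl–Br gauche, OH–CN gauche, OH–Et gauche, tBu–Et gauche, tBu–Br gauche; 0.8 + 1.1 + 0.6 + 0.8 + 1.7 + 1.5 = 6.5 kcal/mol.
CN at 120° (eclipsed): CH2Cl–Br eclipsed, OH–CN eclipsed, tBu–Et eclipsed; 3.4 + 1.6 + 5.2 = 10.2 kcal/mol.
CN at 180° (staggered): CH2Cl–Et gauche, CH2Cl–Br gauche, OH–CN gauche, OH–Br gauche, tBu–CN gauche, tBu–Et gauche; 1.3 + 1.1 + 0.6 + 0.6 + 0.9 + 1.7 = 6.2 kcal/mol.
CN at 240° (eclipsed): CH2Cl–Et eclipsed, OH–Br eclipsed, tBu–CN eclipsed; 3.1 + 2.3 + 2.8 = 8.2 kcal/mol.
CN at 300° (staggered): CH2Cl–CN gauche, CH2Cl–Et gauche, OH–Et gauche, OH–Br gauche, tBu–CN gauche, tBu–Br gauche; 0.8 + 1.3 + 0.8 + 0.6 + 0.9 + 1.5 = 5.9 kcal/mol.
The minimum (5.9 kcal/mol) occurs with CN at 300°.

300°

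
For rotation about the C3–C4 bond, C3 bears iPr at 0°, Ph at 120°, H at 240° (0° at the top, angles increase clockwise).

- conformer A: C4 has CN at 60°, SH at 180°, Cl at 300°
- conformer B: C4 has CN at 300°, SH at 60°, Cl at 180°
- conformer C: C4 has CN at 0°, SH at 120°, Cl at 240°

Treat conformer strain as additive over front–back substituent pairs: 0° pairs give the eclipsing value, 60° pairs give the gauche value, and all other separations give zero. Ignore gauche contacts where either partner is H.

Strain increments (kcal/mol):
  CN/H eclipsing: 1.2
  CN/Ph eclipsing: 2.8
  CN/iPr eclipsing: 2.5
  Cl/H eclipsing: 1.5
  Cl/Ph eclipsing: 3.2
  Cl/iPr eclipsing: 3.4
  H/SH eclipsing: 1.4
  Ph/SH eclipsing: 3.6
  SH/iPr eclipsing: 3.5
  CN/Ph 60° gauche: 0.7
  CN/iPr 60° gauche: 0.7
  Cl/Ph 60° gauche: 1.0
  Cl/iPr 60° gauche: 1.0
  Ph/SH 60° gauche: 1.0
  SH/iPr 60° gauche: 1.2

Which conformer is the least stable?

A is staggered. iPr at 0° is gauche with CN at 60° (0.7); iPr at 0° is gauche with Cl at 300° (1.0); Ph at 120° is gauche with CN at 60° (0.7); Ph at 120° is gauche with SH at 180° (1.0). Total 3.4 kcal/mol.
B is staggered. iPr at 0° is gauche with CN at 300° (0.7); iPr at 0° is gauche with SH at 60° (1.2); Ph at 120° is gauche with SH at 60° (1.0); Ph at 120° is gauche with Cl at 180° (1.0). Total 3.9 kcal/mol.
C is eclipsed. iPr at 0° is eclipsed with CN at 0° (2.5); Ph at 120° is eclipsed with SH at 120° (3.6); H at 240° is eclipsed with Cl at 240° (1.5). Total 7.6 kcal/mol.
C has the highest total (7.6 kcal/mol).

C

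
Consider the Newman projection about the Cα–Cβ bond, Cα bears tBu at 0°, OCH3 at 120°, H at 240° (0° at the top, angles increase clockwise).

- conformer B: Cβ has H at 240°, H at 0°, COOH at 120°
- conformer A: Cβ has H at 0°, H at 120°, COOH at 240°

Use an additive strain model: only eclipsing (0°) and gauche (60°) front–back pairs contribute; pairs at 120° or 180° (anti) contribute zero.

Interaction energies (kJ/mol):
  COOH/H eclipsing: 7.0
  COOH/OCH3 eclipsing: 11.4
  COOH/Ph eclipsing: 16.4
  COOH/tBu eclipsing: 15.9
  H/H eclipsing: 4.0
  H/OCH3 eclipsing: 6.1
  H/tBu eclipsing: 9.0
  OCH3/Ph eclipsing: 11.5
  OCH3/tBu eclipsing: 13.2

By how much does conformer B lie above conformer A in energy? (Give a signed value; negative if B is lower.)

B (eclipsed): tBu–H eclipsed, OCH3–COOH eclipsed, H–H eclipsed; 9.0 + 11.4 + 4.0 = 24.4 kJ/mol.
A (eclipsed): tBu–H eclipsed, OCH3–H eclipsed, H–COOH eclipsed; 9.0 + 6.1 + 7.0 = 22.1 kJ/mol.
E(B) − E(A) = 24.4 − 22.1 = +2.3 kJ/mol.

+2.3 kJ/mol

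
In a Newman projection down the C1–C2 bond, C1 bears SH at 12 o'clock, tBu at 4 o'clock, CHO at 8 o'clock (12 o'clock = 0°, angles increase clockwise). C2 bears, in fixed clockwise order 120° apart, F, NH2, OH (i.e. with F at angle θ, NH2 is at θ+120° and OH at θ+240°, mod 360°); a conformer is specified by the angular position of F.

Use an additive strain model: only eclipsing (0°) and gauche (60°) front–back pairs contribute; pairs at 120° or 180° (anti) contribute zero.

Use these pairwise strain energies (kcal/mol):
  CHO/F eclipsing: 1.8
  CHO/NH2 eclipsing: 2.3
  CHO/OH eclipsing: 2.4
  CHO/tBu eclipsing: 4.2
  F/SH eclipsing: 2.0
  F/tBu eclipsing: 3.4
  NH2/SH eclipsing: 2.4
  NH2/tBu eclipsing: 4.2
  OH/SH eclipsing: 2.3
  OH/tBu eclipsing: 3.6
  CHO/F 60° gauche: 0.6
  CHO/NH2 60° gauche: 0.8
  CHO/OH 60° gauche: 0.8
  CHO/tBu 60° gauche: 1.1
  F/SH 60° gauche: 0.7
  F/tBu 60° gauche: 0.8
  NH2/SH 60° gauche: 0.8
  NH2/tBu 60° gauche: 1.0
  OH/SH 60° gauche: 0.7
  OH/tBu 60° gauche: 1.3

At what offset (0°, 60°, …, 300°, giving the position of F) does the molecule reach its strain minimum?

F at 0° (eclipsed): SH(0°)/F(0°) eclipsed 2.0; tBu(120°)/NH2(120°) eclipsed 4.2; CHO(240°)/OH(240°) eclipsed 2.4 → 8.6 kcal/mol.
F at 60° (staggered): SH(0°)/F(60°) gauche 0.7; SH(0°)/OH(300°) gauche 0.7; tBu(120°)/F(60°) gauche 0.8; tBu(120°)/NH2(180°) gauche 1.0; CHO(240°)/NH2(180°) gauche 0.8; CHO(240°)/OH(300°) gauche 0.8 → 4.8 kcal/mol.
F at 120° (eclipsed): SH(0°)/OH(0°) eclipsed 2.3; tBu(120°)/F(120°) eclipsed 3.4; CHO(240°)/NH2(240°) eclipsed 2.3 → 8.0 kcal/mol.
F at 180° (staggered): SH(0°)/NH2(300°) gauche 0.8; SH(0°)/OH(60°) gauche 0.7; tBu(120°)/F(180°) gauche 0.8; tBu(120°)/OH(60°) gauche 1.3; CHO(240°)/F(180°) gauche 0.6; CHO(240°)/NH2(300°) gauche 0.8 → 5.0 kcal/mol.
F at 240° (eclipsed): SH(0°)/NH2(0°) eclipsed 2.4; tBu(120°)/OH(120°) eclipsed 3.6; CHO(240°)/F(240°) eclipsed 1.8 → 7.8 kcal/mol.
F at 300° (staggered): SH(0°)/F(300°) gauche 0.7; SH(0°)/NH2(60°) gauche 0.8; tBu(120°)/NH2(60°) gauche 1.0; tBu(120°)/OH(180°) gauche 1.3; CHO(240°)/F(300°) gauche 0.6; CHO(240°)/OH(180°) gauche 0.8 → 5.2 kcal/mol.
The minimum (4.8 kcal/mol) occurs with F at 60°.

60°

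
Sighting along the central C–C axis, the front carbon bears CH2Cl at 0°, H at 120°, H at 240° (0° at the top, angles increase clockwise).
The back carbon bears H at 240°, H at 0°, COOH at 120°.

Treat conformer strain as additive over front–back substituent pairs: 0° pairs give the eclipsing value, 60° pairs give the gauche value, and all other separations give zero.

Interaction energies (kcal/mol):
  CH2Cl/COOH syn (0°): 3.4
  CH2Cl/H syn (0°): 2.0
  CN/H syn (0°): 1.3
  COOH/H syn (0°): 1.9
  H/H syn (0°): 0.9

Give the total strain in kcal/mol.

This conformer (eclipsed): CH2Cl(0°)/H(0°) eclipsed 2.0; H(120°)/COOH(120°) eclipsed 1.9; H(240°)/H(240°) eclipsed 0.9 → 4.8 kcal/mol.

4.8 kcal/mol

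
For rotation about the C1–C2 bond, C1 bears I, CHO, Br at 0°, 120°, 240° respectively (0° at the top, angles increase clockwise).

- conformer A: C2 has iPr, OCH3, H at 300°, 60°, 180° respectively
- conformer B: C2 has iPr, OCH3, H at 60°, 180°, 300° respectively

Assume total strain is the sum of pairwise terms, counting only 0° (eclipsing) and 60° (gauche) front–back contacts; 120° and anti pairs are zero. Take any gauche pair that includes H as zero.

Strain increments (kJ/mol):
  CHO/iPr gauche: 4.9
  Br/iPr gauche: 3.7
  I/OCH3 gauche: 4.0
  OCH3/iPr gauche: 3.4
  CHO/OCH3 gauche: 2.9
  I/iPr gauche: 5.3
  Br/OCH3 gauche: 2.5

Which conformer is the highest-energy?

A

A (staggered): I–iPr gauche, I–OCH3 gauche, CHO–OCH3 gauche, Br–iPr gauche; 5.3 + 4.0 + 2.9 + 3.7 = 15.9 kJ/mol.
B (staggered): I–iPr gauche, CHO–iPr gauche, CHO–OCH3 gauche, Br–OCH3 gauche; 5.3 + 4.9 + 2.9 + 2.5 = 15.6 kJ/mol.
A has the highest total (15.9 kJ/mol).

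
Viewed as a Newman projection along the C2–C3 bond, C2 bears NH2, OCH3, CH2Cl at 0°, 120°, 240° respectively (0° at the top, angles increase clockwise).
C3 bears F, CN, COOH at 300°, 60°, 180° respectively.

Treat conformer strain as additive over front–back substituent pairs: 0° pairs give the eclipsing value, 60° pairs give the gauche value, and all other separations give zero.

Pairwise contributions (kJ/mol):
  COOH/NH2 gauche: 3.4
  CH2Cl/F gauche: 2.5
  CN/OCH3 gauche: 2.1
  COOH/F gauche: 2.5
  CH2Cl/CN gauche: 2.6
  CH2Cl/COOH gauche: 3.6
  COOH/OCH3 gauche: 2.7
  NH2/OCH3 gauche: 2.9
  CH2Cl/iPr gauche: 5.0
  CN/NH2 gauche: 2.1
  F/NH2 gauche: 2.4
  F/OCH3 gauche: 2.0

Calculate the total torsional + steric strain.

This conformer (staggered): NH2(0°)/F(300°) gauche 2.4; NH2(0°)/CN(60°) gauche 2.1; OCH3(120°)/CN(60°) gauche 2.1; OCH3(120°)/COOH(180°) gauche 2.7; CH2Cl(240°)/F(300°) gauche 2.5; CH2Cl(240°)/COOH(180°) gauche 3.6 → 15.4 kJ/mol.

15.4 kJ/mol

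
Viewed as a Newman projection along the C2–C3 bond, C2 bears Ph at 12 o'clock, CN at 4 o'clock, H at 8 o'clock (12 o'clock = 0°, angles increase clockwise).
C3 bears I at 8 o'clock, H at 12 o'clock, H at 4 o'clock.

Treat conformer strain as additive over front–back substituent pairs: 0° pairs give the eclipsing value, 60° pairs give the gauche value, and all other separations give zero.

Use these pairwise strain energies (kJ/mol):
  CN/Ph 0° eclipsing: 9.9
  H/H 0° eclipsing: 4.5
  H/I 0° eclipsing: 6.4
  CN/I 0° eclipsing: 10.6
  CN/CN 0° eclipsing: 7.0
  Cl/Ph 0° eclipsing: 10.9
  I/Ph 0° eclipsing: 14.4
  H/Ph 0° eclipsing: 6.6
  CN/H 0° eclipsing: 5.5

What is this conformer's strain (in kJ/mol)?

This conformer (eclipsed): Ph–H eclipsed, CN–H eclipsed, H–I eclipsed; 6.6 + 5.5 + 6.4 = 18.5 kJ/mol.

18.5 kJ/mol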